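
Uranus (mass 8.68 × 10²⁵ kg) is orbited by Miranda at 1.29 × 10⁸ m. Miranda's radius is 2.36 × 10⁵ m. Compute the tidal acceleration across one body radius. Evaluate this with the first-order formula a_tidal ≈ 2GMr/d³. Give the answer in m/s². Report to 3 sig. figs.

Δa = 2GMr/d³
   = 2 × (6.674 × 10⁻¹¹) × (8.68 × 10²⁵) × (2.36 × 10⁵) / (1.29 × 10⁸)³
   = 1.27 × 10⁻³ m/s²

1.27 × 10⁻³ m/s²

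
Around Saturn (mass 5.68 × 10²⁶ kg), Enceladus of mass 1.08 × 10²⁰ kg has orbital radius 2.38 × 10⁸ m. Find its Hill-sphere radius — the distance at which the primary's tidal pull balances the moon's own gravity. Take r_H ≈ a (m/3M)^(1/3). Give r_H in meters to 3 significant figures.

9.49 × 10⁵ m

r_H ≈ a (m/3M)^(1/3)
    = (2.38 × 10⁸) × (1.08 × 10²⁰ / (3 × 5.68 × 10²⁶))^(1/3)
    = 9.49 × 10⁵ m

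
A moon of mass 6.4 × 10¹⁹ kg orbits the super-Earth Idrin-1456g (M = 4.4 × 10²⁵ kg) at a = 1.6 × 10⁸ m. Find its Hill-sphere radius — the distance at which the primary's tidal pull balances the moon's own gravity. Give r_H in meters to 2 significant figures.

r_H ≈ a (m/3M)^(1/3)
    = (1.6 × 10⁸) × (6.4 × 10¹⁹ / (3 × 4.4 × 10²⁵))^(1/3)
    = 1.3 × 10⁶ m

1.3 × 10⁶ m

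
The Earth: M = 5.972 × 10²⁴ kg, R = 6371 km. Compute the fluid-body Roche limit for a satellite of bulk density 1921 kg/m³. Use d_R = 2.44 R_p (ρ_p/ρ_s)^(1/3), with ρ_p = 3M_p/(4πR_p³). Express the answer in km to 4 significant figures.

22090 km

ρ_p = 3M_p/(4πR_p³) = 3 × (5.972 × 10²⁴) / (4π × (6.371 × 10⁶ m)³) = 5513 kg/m³
d_R = 2.44 × 6371 km × (5513/1921)^(1/3)
    = 22090 km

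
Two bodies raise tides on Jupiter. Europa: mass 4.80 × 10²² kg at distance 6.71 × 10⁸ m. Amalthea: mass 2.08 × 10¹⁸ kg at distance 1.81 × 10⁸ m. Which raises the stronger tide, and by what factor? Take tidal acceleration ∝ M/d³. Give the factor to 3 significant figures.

The tide-raising term goes as M/d³ (the gradient of a 1/d² field).
Europa: (4.80 × 10²²) / (6.71 × 10⁸)³ = 1.589 × 10⁻⁴
Amalthea: (2.08 × 10¹⁸) / (1.81 × 10⁸)³ = 3.508 × 10⁻⁷
Ratio (larger/smaller) = 453

Europa, by a factor of ≈ 453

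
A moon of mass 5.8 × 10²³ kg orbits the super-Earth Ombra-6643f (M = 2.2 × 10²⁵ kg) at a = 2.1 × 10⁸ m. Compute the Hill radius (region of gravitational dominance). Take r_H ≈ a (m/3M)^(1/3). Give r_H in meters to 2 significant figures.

r_H ≈ a (m/3M)^(1/3)
    = (2.1 × 10⁸) × (5.8 × 10²³ / (3 × 2.2 × 10²⁵))^(1/3)
    = 4.3 × 10⁷ m

4.3 × 10⁷ m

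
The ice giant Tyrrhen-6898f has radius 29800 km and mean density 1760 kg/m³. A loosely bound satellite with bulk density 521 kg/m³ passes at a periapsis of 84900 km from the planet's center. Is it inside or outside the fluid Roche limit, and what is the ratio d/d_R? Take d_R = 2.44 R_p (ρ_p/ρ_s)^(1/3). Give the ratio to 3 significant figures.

inside; d/d_R ≈ 0.778

d_R = 2.44 × (29800 km) × (1760/521)^(1/3) = 1.091 × 10⁵ km
d/d_R = (84900) / (1.091 × 10⁵) = 0.778
Since d/d_R < 1, the body is inside the Roche limit.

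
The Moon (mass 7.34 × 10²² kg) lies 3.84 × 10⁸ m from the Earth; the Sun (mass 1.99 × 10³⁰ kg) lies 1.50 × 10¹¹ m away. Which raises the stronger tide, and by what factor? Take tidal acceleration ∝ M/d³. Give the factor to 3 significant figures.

The Moon, by a factor of ≈ 2.20

Tidal acceleration ∝ M/d³, so compare M/d³ for each.
The Moon: (7.34 × 10²²) / (3.84 × 10⁸)³ = 1.296 × 10⁻³
The Sun: (1.99 × 10³⁰) / (1.50 × 10¹¹)³ = 5.896 × 10⁻⁴
Ratio (larger/smaller) = 2.20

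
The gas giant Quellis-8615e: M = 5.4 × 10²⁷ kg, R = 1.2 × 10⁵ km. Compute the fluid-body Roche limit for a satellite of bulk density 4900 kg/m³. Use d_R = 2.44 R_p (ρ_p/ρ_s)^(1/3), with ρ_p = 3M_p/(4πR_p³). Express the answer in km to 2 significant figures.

ρ_p = 3M_p/(4πR_p³) = 3 × (5.4 × 10²⁷) / (4π × (1.2 × 10⁸ m)³) = 750 kg/m³
d_R = 2.44 × 1.2 × 10⁵ km × (750/4900)^(1/3)
    = 1.6 × 10⁵ km

1.6 × 10⁵ km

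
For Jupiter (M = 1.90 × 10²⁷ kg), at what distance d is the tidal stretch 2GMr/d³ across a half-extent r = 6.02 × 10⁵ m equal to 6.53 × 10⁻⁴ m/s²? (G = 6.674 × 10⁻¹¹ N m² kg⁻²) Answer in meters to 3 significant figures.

6.16 × 10⁸ m

2GMr/d³ = a_tidal  ⇒  d = (2GMr / a_tidal)^(1/3)
d = (2 × 6.674×10⁻¹¹ × (1.90 × 10²⁷) × (6.02 × 10⁵) / (6.53 × 10⁻⁴))^(1/3)
  = 6.16 × 10⁸ m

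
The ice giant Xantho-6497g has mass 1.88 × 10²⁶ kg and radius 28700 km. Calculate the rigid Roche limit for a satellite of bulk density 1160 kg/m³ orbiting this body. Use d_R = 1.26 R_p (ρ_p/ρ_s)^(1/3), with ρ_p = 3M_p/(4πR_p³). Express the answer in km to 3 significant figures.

ρ_p = 3M_p/(4πR_p³) = 3 × (1.88 × 10²⁶) / (4π × (2.87 × 10⁷ m)³) = 1900 kg/m³
d_R = 1.26 × 28700 km × (1900/1160)^(1/3)
    = 42600 km

42600 km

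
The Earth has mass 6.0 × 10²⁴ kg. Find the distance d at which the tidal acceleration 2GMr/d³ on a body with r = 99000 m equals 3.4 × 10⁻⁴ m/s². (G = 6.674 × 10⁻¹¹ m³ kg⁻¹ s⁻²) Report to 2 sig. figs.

2GMr/d³ = a_tidal  ⇒  d = (2GMr / a_tidal)^(1/3)
d = (2 × 6.674×10⁻¹¹ × (6.0 × 10²⁴) × (99000) / (3.4 × 10⁻⁴))^(1/3)
  = 6.2 × 10⁷ m

6.2 × 10⁷ m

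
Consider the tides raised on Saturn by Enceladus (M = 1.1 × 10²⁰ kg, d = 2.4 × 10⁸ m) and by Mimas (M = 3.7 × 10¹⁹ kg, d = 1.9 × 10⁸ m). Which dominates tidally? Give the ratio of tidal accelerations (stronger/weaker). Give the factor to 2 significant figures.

Enceladus, by a factor of ≈ 1.5

Compare M/d³ for the two perturbers:
Enceladus: (1.1 × 10²⁰) / (2.4 × 10⁸)³ = 7.957 × 10⁻⁶
Mimas: (3.7 × 10¹⁹) / (1.9 × 10⁸)³ = 5.394 × 10⁻⁶
Ratio (larger/smaller) = 1.5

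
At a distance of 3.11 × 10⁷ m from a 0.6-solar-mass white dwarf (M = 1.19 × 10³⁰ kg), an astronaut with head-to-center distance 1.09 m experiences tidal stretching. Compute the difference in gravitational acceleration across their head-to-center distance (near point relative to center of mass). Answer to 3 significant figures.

5.76 × 10⁻³ m/s²

Since r ≪ d, expand the inverse-square field across one radius to get the leading 2GMr/d³ term.
a_tidal = 2GMr/d³
        = 2 × (6.674 × 10⁻¹¹) × (1.19 × 10³⁰) × (1.09) / (3.11 × 10⁷)³
        = 5.76 × 10⁻³ m/s²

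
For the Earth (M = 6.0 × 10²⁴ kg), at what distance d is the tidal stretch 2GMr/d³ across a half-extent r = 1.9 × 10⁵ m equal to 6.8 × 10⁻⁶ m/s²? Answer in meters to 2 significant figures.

2.8 × 10⁸ m

2GMr/d³ = a_tidal  ⇒  d = (2GMr / a_tidal)^(1/3)
d = (2 × 6.674×10⁻¹¹ × (6.0 × 10²⁴) × (1.9 × 10⁵) / (6.8 × 10⁻⁶))^(1/3)
  = 2.8 × 10⁸ m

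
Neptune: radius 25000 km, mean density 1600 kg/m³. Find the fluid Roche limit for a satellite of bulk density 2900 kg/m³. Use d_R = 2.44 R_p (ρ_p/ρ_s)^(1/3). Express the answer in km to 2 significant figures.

d_R = 2.44 × 25000 km × (1600/2900)^(1/3)
    = 50000 km

50000 km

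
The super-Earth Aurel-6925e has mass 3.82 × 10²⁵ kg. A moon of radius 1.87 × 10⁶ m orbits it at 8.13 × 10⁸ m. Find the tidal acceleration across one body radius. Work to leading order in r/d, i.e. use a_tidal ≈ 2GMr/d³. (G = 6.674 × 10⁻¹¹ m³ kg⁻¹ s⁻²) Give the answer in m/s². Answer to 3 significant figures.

1.77 × 10⁻⁵ m/s²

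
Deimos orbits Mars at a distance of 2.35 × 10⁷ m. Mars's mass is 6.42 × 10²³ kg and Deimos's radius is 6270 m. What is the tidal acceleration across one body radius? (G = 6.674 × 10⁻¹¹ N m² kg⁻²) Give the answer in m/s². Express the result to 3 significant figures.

Δg = 2GMr/d³
   = 2 × (6.674 × 10⁻¹¹) × (6.42 × 10²³) × (6270) / (2.35 × 10⁷)³
   = 4.14 × 10⁻⁵ m/s²

4.14 × 10⁻⁵ m/s²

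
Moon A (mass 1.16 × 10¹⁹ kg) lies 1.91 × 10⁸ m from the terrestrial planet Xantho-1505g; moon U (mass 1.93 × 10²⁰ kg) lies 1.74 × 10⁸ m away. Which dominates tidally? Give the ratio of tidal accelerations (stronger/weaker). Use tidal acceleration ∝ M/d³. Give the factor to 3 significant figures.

Tidal stretch scales as M/d³; compute that for each body.
Moon A: (1.16 × 10¹⁹) / (1.91 × 10⁸)³ = 1.665 × 10⁻⁶
Moon U: (1.93 × 10²⁰) / (1.74 × 10⁸)³ = 3.664 × 10⁻⁵
Ratio (larger/smaller) = 22.0

Moon U, by a factor of ≈ 22.0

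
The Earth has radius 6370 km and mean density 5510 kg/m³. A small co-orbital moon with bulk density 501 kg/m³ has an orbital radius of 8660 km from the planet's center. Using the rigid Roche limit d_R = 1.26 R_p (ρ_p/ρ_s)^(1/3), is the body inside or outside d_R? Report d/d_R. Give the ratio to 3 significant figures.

inside; d/d_R ≈ 0.485

d_R = 1.26 × (6370 km) × (5510/501)^(1/3) = 17850 km
d/d_R = (8660) / (17850) = 0.485
Since d/d_R < 1, the body is inside the Roche limit.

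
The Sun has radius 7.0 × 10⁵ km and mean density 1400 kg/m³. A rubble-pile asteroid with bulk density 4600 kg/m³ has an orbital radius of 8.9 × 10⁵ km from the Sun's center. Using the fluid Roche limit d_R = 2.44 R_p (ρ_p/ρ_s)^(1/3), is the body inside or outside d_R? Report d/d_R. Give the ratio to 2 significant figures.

inside; d/d_R ≈ 0.77

d_R = 2.44 × (7.0 × 10⁵ km) × (1400/4600)^(1/3) = 1.149 × 10⁶ km
d/d_R = (8.9 × 10⁵) / (1.149 × 10⁶) = 0.77
Since d/d_R < 1, the body is inside the Roche limit.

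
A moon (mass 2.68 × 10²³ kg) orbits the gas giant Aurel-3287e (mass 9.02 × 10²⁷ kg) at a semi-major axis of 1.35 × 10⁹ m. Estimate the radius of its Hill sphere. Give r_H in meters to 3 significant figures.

r_H ≈ a (m/3M)^(1/3)
    = (1.35 × 10⁹) × (2.68 × 10²³ / (3 × 9.02 × 10²⁷))^(1/3)
    = 2.90 × 10⁷ m

2.90 × 10⁷ m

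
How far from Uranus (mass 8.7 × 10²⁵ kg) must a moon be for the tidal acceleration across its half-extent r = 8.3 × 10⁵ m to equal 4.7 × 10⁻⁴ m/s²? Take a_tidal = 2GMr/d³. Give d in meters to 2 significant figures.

2.7 × 10⁸ m

2GMr/d³ = a_tidal  ⇒  d = (2GMr / a_tidal)^(1/3)
d = (2 × 6.674×10⁻¹¹ × (8.7 × 10²⁵) × (8.3 × 10⁵) / (4.7 × 10⁻⁴))^(1/3)
  = 2.7 × 10⁸ m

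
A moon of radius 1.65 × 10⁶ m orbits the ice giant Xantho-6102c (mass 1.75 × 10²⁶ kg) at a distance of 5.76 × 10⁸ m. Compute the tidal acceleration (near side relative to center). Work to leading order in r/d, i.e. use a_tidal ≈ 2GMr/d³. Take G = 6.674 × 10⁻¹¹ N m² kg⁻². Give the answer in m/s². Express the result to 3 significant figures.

2.02 × 10⁻⁴ m/s²

Δa = 2GMr/d³
   = 2 × (6.674 × 10⁻¹¹) × (1.75 × 10²⁶) × (1.65 × 10⁶) / (5.76 × 10⁸)³
   = 2.02 × 10⁻⁴ m/s²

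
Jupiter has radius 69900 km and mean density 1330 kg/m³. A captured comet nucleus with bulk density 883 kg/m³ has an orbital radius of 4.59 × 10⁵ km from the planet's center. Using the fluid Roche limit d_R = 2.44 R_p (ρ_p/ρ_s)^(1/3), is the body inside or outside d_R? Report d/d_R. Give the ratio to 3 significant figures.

d_R = 2.44 × (69900 km) × (1330/883)^(1/3) = 1.955 × 10⁵ km
d/d_R = (4.59 × 10⁵) / (1.955 × 10⁵) = 2.35
Since d/d_R > 1, the body is outside the Roche limit.

outside; d/d_R ≈ 2.35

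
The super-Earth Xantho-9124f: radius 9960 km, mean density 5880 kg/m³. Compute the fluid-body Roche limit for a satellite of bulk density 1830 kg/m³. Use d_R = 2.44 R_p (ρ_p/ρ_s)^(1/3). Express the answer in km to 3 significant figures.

d_R = 2.44 × 9960 km × (5880/1830)^(1/3)
    = 35900 km

35900 km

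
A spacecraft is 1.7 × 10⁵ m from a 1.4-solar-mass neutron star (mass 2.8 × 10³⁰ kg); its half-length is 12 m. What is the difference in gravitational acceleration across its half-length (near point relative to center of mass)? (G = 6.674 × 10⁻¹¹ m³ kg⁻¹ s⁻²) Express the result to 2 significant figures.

a_tidal = 2GMr/d³
        = 2 × (6.674 × 10⁻¹¹) × (2.8 × 10³⁰) × (12) / (1.7 × 10⁵)³
        = 9.1 × 10⁵ m/s²

9.1 × 10⁵ m/s²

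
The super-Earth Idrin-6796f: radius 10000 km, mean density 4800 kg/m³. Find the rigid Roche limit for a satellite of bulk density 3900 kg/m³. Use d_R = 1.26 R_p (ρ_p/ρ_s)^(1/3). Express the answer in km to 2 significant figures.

d_R = 1.26 × 10000 km × (4800/3900)^(1/3)
    = 14000 km

14000 km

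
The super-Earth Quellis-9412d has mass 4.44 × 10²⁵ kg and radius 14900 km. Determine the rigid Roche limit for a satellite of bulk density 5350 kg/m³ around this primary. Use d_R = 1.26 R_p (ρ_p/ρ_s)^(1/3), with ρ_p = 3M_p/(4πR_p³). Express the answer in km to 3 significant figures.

ρ_p = 3M_p/(4πR_p³) = 3 × (4.44 × 10²⁵) / (4π × (1.49 × 10⁷ m)³) = 3200 kg/m³
d_R = 1.26 × 14900 km × (3200/5350)^(1/3)
    = 15800 km

15800 km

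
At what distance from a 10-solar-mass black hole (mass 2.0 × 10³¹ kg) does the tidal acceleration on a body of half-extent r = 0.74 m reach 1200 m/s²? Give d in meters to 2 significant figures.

2GMr/d³ = a_tidal  ⇒  d = (2GMr / a_tidal)^(1/3)
d = (2 × 6.674×10⁻¹¹ × (2.0 × 10³¹) × (0.74) / (1200))^(1/3)
  = 1.2 × 10⁶ m

1.2 × 10⁶ m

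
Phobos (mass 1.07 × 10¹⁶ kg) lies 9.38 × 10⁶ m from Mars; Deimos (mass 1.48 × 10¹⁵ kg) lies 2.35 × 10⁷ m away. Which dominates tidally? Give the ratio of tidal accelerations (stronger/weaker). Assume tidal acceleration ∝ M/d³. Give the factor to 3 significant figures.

Tidal stretch scales as M/d³; compute that for each body.
Phobos: (1.07 × 10¹⁶) / (9.38 × 10⁶)³ = 1.297 × 10⁻⁵
Deimos: (1.48 × 10¹⁵) / (2.35 × 10⁷)³ = 1.140 × 10⁻⁷
Ratio (larger/smaller) = 114

Phobos, by a factor of ≈ 114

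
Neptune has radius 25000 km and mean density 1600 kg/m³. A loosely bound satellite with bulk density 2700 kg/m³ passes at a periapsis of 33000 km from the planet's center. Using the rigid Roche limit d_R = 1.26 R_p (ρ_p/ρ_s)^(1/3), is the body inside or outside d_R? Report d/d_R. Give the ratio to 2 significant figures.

d_R = 1.26 × (25000 km) × (1600/2700)^(1/3) = 26460 km
d/d_R = (33000) / (26460) = 1.2
Since d/d_R > 1, the body is outside the Roche limit.

outside; d/d_R ≈ 1.2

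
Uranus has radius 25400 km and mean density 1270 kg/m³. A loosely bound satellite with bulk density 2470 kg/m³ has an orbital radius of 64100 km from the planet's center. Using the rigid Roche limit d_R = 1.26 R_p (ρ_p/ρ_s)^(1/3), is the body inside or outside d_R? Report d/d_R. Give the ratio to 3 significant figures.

d_R = 1.26 × (25400 km) × (1270/2470)^(1/3) = 25640 km
d/d_R = (64100) / (25640) = 2.50
Since d/d_R > 1, the body is outside the Roche limit.

outside; d/d_R ≈ 2.50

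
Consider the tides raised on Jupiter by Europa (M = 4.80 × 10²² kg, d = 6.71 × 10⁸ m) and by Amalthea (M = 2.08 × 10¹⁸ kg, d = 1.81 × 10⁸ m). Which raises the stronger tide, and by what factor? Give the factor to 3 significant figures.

Tidal stretch scales as M/d³; compute that for each body.
Europa: (4.80 × 10²²) / (6.71 × 10⁸)³ = 1.589 × 10⁻⁴
Amalthea: (2.08 × 10¹⁸) / (1.81 × 10⁸)³ = 3.508 × 10⁻⁷
Ratio (larger/smaller) = 453

Europa, by a factor of ≈ 453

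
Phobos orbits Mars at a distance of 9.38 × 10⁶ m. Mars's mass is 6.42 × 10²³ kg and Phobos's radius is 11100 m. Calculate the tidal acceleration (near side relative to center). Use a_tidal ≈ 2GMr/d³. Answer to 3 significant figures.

1.15 × 10⁻³ m/s²

Δa = 2GMr/d³
   = 2 × (6.674 × 10⁻¹¹) × (6.42 × 10²³) × (11100) / (9.38 × 10⁶)³
   = 1.15 × 10⁻³ m/s²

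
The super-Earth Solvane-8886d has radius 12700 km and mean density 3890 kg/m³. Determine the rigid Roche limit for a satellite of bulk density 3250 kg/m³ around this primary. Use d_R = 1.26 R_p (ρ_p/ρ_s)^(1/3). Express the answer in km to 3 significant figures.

d_R = 1.26 × 12700 km × (3890/3250)^(1/3)
    = 17000 km

17000 km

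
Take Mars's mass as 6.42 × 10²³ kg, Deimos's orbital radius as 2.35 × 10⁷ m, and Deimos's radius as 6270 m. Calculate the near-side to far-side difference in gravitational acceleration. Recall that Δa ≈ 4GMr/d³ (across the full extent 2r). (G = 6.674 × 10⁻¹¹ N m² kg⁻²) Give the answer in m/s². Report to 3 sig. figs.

Near-to-far spans 2r, so the tidal difference is twice the near-to-center value: 4GMr/d³.
a_tidal = 4GMr/d³
        = 4 × (6.674 × 10⁻¹¹) × (6.42 × 10²³) × (6270) / (2.35 × 10⁷)³
        = 8.28 × 10⁻⁵ m/s²

8.28 × 10⁻⁵ m/s²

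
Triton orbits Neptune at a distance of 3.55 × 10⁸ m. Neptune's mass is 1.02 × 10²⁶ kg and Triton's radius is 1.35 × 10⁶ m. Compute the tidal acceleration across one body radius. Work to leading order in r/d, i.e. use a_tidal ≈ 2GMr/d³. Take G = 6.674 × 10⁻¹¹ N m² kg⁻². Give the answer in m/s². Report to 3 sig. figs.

4.11 × 10⁻⁴ m/s²

a_tidal = 2GMr/d³
        = 2 × (6.674 × 10⁻¹¹) × (1.02 × 10²⁶) × (1.35 × 10⁶) / (3.55 × 10⁸)³
        = 4.11 × 10⁻⁴ m/s²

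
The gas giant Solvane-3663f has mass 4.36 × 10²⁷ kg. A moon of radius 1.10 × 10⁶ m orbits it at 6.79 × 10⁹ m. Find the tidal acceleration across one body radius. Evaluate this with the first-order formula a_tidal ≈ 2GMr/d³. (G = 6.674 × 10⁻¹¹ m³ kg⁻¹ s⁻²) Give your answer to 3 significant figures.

Since r ≪ d, expand the inverse-square field across one radius to get the leading 2GMr/d³ term.
Δa = 2GMr/d³
   = 2 × (6.674 × 10⁻¹¹) × (4.36 × 10²⁷) × (1.10 × 10⁶) / (6.79 × 10⁹)³
   = 2.04 × 10⁻⁶ m/s²

2.04 × 10⁻⁶ m/s²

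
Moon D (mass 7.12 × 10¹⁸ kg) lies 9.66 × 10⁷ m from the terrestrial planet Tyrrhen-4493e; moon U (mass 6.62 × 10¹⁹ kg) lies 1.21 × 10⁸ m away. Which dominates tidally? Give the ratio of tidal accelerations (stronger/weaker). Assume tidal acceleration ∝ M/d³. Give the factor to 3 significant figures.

Compare M/d³ for the two perturbers:
Moon D: (7.12 × 10¹⁸) / (9.66 × 10⁷)³ = 7.899 × 10⁻⁶
Moon U: (6.62 × 10¹⁹) / (1.21 × 10⁸)³ = 3.737 × 10⁻⁵
Ratio (larger/smaller) = 4.73

Moon U, by a factor of ≈ 4.73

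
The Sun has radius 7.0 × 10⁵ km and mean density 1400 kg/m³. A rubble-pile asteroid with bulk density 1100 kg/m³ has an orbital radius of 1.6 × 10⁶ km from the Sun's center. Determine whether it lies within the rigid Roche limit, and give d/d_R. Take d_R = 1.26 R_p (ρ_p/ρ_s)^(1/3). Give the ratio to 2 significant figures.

d_R = 1.26 × (7.0 × 10⁵ km) × (1400/1100)^(1/3) = 9.558 × 10⁵ km
d/d_R = (1.6 × 10⁶) / (9.558 × 10⁵) = 1.7
Since d/d_R > 1, the body is outside the Roche limit.

outside; d/d_R ≈ 1.7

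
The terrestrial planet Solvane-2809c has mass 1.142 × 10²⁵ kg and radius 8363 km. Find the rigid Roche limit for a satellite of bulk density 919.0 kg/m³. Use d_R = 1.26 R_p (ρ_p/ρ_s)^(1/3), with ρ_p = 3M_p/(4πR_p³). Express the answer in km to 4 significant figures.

ρ_p = 3M_p/(4πR_p³) = 3 × (1.142 × 10²⁵) / (4π × (8.363 × 10⁶ m)³) = 4661 kg/m³
d_R = 1.26 × 8363 km × (4661/919.0)^(1/3)
    = 18100 km

18100 km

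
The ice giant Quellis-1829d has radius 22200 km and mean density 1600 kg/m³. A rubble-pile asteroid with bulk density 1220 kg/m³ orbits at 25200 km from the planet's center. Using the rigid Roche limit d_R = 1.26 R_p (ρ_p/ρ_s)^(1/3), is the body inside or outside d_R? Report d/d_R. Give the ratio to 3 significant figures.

inside; d/d_R ≈ 0.823

d_R = 1.26 × (22200 km) × (1600/1220)^(1/3) = 30620 km
d/d_R = (25200) / (30620) = 0.823
Since d/d_R < 1, the body is inside the Roche limit.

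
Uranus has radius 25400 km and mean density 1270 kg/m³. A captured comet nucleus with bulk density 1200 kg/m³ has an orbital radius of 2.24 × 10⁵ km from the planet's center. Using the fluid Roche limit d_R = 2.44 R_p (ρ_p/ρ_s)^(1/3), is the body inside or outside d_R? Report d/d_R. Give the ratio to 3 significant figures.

outside; d/d_R ≈ 3.55

d_R = 2.44 × (25400 km) × (1270/1200)^(1/3) = 63160 km
d/d_R = (2.24 × 10⁵) / (63160) = 3.55
Since d/d_R > 1, the body is outside the Roche limit.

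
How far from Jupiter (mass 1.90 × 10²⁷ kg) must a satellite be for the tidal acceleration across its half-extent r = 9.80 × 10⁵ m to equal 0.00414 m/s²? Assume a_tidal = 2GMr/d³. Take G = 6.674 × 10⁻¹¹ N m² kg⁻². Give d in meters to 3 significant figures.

3.92 × 10⁸ m

2GMr/d³ = a_tidal  ⇒  d = (2GMr / a_tidal)^(1/3)
d = (2 × 6.674×10⁻¹¹ × (1.90 × 10²⁷) × (9.80 × 10⁵) / (0.00414))^(1/3)
  = 3.92 × 10⁸ m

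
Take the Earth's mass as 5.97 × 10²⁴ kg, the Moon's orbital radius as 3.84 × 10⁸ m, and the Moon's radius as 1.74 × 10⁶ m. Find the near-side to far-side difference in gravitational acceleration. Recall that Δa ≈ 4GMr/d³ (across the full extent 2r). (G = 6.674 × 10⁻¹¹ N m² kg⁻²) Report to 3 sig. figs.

4.90 × 10⁻⁵ m/s²

Near-to-far spans 2r, so the tidal difference is twice the near-to-center value: 4GMr/d³.
Δg = 4GMr/d³
   = 4 × (6.674 × 10⁻¹¹) × (5.97 × 10²⁴) × (1.74 × 10⁶) / (3.84 × 10⁸)³
   = 4.90 × 10⁻⁵ m/s²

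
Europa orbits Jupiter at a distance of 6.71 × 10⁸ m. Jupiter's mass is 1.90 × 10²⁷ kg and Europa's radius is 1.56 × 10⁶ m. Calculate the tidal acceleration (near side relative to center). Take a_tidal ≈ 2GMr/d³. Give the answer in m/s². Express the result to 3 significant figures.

1.31 × 10⁻³ m/s²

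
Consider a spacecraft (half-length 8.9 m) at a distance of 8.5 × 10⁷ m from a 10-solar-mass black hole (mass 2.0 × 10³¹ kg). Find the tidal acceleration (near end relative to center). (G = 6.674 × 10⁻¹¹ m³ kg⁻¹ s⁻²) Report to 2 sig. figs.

Differencing GM/(d−r)² and GM/d² to first order in r/d gives 2GMr/d³.
a_tidal = 2GMr/d³
        = 2 × (6.674 × 10⁻¹¹) × (2.0 × 10³¹) × (8.9) / (8.5 × 10⁷)³
        = 3.9 × 10⁻² m/s²

3.9 × 10⁻² m/s²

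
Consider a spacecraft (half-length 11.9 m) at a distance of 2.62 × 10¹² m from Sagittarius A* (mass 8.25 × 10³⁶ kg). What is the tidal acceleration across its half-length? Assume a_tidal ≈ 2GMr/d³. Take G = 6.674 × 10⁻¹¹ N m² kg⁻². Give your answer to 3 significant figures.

Δg = 2GMr/d³
   = 2 × (6.674 × 10⁻¹¹) × (8.25 × 10³⁶) × (11.9) / (2.62 × 10¹²)³
   = 7.29 × 10⁻¹⁰ m/s²

7.29 × 10⁻¹⁰ m/s²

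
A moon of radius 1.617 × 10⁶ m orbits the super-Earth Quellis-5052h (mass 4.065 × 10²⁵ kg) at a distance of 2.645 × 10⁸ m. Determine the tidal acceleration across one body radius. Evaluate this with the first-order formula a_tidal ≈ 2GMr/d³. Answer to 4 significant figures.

4.741 × 10⁻⁴ m/s²

a_tidal = 2GMr/d³
        = 2 × (6.674 × 10⁻¹¹) × (4.065 × 10²⁵) × (1.617 × 10⁶) / (2.645 × 10⁸)³
        = 4.741 × 10⁻⁴ m/s²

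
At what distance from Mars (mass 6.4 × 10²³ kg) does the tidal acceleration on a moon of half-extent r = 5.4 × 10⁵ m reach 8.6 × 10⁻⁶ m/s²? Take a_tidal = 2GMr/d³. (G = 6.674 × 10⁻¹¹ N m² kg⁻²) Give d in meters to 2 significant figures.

1.8 × 10⁸ m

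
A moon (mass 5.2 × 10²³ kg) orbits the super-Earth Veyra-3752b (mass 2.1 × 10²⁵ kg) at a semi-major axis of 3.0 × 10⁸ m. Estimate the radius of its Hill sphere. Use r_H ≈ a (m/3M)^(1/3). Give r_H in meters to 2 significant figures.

6.1 × 10⁷ m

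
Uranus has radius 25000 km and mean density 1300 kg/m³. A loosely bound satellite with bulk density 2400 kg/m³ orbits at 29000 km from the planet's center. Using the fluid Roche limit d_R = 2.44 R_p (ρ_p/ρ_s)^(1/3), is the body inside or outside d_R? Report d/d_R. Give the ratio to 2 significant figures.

d_R = 2.44 × (25000 km) × (1300/2400)^(1/3) = 49720 km
d/d_R = (29000) / (49720) = 0.58
Since d/d_R < 1, the body is inside the Roche limit.

inside; d/d_R ≈ 0.58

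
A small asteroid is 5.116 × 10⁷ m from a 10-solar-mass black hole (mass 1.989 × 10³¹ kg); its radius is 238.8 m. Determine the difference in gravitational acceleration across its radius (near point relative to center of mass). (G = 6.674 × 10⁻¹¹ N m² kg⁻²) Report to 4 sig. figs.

a_tidal = 2GMr/d³
        = 2 × (6.674 × 10⁻¹¹) × (1.989 × 10³¹) × (238.8) / (5.116 × 10⁷)³
        = 4.735 m/s²

4.735 m/s²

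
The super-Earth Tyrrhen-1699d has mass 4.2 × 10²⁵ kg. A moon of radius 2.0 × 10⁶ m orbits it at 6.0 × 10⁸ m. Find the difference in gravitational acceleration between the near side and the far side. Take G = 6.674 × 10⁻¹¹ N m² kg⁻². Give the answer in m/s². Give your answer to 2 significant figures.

1.0 × 10⁻⁴ m/s²

Near-to-far spans 2r, so the tidal difference is twice the near-to-center value: 4GMr/d³.
Δg = 4GMr/d³
   = 4 × (6.674 × 10⁻¹¹) × (4.2 × 10²⁵) × (2.0 × 10⁶) / (6.0 × 10⁸)³
   = 1.0 × 10⁻⁴ m/s²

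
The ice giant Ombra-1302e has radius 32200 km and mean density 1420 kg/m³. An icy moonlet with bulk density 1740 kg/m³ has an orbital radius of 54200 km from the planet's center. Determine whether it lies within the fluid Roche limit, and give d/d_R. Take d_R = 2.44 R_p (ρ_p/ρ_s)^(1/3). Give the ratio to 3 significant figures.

d_R = 2.44 × (32200 km) × (1420/1740)^(1/3) = 73420 km
d/d_R = (54200) / (73420) = 0.738
Since d/d_R < 1, the body is inside the Roche limit.

inside; d/d_R ≈ 0.738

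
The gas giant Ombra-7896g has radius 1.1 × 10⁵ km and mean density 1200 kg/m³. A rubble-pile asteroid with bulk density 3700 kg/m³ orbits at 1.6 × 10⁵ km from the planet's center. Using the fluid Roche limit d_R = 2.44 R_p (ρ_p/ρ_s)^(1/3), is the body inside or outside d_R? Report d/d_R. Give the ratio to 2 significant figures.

inside; d/d_R ≈ 0.87

d_R = 2.44 × (1.1 × 10⁵ km) × (1200/3700)^(1/3) = 1.844 × 10⁵ km
d/d_R = (1.6 × 10⁵) / (1.844 × 10⁵) = 0.87
Since d/d_R < 1, the body is inside the Roche limit.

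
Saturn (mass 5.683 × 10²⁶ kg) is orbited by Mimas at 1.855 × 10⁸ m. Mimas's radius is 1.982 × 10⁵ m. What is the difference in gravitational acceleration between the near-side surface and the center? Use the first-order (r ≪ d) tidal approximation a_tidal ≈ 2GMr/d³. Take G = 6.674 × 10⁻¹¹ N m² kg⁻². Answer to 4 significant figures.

2.355 × 10⁻³ m/s²

The tidal stretch is the gradient of GM/d² times the body's extent r, hence the 1/d³ dependence.
Δg = 2GMr/d³
   = 2 × (6.674 × 10⁻¹¹) × (5.683 × 10²⁶) × (1.982 × 10⁵) / (1.855 × 10⁸)³
   = 2.355 × 10⁻³ m/s²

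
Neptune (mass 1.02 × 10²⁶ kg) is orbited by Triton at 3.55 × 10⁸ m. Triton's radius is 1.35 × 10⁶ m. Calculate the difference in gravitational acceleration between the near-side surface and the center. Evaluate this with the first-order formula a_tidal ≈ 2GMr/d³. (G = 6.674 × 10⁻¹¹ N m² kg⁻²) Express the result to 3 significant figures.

Differencing GM/(d−r)² and GM/d² to first order in r/d gives 2GMr/d³.
Δg = 2GMr/d³
   = 2 × (6.674 × 10⁻¹¹) × (1.02 × 10²⁶) × (1.35 × 10⁶) / (3.55 × 10⁸)³
   = 4.11 × 10⁻⁴ m/s²

4.11 × 10⁻⁴ m/s²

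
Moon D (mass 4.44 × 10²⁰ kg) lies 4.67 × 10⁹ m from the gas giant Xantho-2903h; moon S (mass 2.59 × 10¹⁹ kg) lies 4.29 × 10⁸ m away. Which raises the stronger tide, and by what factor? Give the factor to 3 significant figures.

Tidal stretch scales as M/d³; compute that for each body.
Moon D: (4.44 × 10²⁰) / (4.67 × 10⁹)³ = 4.359 × 10⁻⁹
Moon S: (2.59 × 10¹⁹) / (4.29 × 10⁸)³ = 3.280 × 10⁻⁷
Ratio (larger/smaller) = 75.2

Moon S, by a factor of ≈ 75.2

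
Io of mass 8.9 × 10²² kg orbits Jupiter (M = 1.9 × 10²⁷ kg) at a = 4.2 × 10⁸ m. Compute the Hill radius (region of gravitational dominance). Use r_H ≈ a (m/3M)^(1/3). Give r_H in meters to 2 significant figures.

1.0 × 10⁷ m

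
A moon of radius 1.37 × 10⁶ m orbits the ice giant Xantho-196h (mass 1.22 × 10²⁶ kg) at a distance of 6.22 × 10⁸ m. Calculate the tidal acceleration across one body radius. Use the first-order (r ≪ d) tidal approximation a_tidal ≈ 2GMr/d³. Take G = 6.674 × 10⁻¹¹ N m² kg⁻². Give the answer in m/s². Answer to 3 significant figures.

Δa = 2GMr/d³
   = 2 × (6.674 × 10⁻¹¹) × (1.22 × 10²⁶) × (1.37 × 10⁶) / (6.22 × 10⁸)³
   = 9.27 × 10⁻⁵ m/s²

9.27 × 10⁻⁵ m/s²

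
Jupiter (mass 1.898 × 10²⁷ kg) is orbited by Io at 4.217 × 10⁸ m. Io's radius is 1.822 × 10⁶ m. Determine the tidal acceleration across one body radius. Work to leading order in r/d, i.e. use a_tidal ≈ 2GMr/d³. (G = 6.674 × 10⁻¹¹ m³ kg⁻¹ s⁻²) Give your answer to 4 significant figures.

6.155 × 10⁻³ m/s²

Since r ≪ d, expand the inverse-square field across one radius to get the leading 2GMr/d³ term.
Δg = 2GMr/d³
   = 2 × (6.674 × 10⁻¹¹) × (1.898 × 10²⁷) × (1.822 × 10⁶) / (4.217 × 10⁸)³
   = 6.155 × 10⁻³ m/s²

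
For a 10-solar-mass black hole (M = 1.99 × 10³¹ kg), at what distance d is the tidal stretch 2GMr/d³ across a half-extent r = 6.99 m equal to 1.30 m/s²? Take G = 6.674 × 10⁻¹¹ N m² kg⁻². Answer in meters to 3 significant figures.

2GMr/d³ = a_tidal  ⇒  d = (2GMr / a_tidal)^(1/3)
d = (2 × 6.674×10⁻¹¹ × (1.99 × 10³¹) × (6.99) / (1.30))^(1/3)
  = 2.43 × 10⁷ m

2.43 × 10⁷ m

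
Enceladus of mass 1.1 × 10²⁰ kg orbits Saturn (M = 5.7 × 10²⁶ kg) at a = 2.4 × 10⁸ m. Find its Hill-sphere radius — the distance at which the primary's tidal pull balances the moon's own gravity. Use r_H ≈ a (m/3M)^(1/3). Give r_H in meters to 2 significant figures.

r_H ≈ a (m/3M)^(1/3)
    = (2.4 × 10⁸) × (1.1 × 10²⁰ / (3 × 5.7 × 10²⁶))^(1/3)
    = 9.6 × 10⁵ m

9.6 × 10⁵ m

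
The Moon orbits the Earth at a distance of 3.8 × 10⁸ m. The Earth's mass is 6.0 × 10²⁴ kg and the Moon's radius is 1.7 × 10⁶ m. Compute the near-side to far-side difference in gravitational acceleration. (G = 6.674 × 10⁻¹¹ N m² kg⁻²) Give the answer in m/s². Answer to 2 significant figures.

5.0 × 10⁻⁵ m/s²

Near-to-far spans 2r, so the tidal difference is twice the near-to-center value: 4GMr/d³.
Δa = 4GMr/d³
   = 4 × (6.674 × 10⁻¹¹) × (6.0 × 10²⁴) × (1.7 × 10⁶) / (3.8 × 10⁸)³
   = 5.0 × 10⁻⁵ m/s²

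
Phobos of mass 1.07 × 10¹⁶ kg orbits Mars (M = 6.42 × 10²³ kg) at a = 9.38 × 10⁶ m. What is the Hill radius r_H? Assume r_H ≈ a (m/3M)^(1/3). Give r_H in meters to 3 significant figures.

1.66 × 10⁴ m

r_H ≈ a (m/3M)^(1/3)
    = (9.38 × 10⁶) × (1.07 × 10¹⁶ / (3 × 6.42 × 10²³))^(1/3)
    = 1.66 × 10⁴ m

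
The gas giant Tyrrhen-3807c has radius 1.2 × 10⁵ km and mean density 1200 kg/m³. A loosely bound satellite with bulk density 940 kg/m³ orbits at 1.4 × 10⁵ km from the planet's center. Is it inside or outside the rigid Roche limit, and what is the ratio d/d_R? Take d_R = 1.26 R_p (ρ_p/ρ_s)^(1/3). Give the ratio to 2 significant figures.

d_R = 1.26 × (1.2 × 10⁵ km) × (1200/940)^(1/3) = 1.640 × 10⁵ km
d/d_R = (1.4 × 10⁵) / (1.640 × 10⁵) = 0.85
Since d/d_R < 1, the body is inside the Roche limit.

inside; d/d_R ≈ 0.85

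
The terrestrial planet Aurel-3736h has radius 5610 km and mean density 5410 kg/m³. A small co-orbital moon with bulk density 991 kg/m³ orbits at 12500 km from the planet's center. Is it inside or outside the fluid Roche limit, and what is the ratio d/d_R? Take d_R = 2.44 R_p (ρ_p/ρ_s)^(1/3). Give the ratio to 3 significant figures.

inside; d/d_R ≈ 0.519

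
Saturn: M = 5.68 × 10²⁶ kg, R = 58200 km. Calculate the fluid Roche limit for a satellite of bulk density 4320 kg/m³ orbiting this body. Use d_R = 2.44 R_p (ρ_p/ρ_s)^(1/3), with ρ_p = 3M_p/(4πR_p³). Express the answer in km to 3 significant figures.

ρ_p = 3M_p/(4πR_p³) = 3 × (5.68 × 10²⁶) / (4π × (5.82 × 10⁷ m)³) = 688 kg/m³
d_R = 2.44 × 58200 km × (688/4320)^(1/3)
    = 77000 km

77000 km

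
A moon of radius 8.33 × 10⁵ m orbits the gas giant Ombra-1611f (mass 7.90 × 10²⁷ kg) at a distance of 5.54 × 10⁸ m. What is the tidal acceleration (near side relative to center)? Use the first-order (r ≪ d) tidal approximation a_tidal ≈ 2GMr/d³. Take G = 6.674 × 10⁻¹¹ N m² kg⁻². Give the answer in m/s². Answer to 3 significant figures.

Δa = 2GMr/d³
   = 2 × (6.674 × 10⁻¹¹) × (7.90 × 10²⁷) × (8.33 × 10⁵) / (5.54 × 10⁸)³
   = 5.17 × 10⁻³ m/s²

5.17 × 10⁻³ m/s²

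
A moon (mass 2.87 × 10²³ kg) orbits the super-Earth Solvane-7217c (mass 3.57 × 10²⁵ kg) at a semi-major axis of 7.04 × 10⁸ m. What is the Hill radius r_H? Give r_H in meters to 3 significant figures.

9.78 × 10⁷ m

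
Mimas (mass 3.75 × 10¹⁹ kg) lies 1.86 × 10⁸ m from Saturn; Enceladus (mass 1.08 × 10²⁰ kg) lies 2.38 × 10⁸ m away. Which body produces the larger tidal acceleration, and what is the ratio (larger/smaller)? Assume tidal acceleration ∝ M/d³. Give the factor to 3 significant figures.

Enceladus, by a factor of ≈ 1.37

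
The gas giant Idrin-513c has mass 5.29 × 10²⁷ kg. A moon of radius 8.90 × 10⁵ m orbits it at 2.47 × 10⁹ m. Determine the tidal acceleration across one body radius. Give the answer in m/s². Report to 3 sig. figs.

Δg = 2GMr/d³
   = 2 × (6.674 × 10⁻¹¹) × (5.29 × 10²⁷) × (8.90 × 10⁵) / (2.47 × 10⁹)³
   = 4.17 × 10⁻⁵ m/s²

4.17 × 10⁻⁵ m/s²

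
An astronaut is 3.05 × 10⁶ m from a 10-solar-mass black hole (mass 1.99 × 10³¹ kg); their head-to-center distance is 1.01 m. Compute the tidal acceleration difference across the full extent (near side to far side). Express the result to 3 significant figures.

The field gradient is 2GM/d³; across the full diameter 2r the difference is 4GMr/d³.
a_tidal = 4GMr/d³
        = 4 × (6.674 × 10⁻¹¹) × (1.99 × 10³¹) × (1.01) / (3.05 × 10⁶)³
        = 1.89 × 10² m/s²

1.89 × 10² m/s²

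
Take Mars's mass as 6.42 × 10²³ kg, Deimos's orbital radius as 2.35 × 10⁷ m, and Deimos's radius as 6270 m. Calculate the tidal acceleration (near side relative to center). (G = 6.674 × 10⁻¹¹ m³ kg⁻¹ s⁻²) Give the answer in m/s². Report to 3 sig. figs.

Since r ≪ d, expand the inverse-square field across one radius to get the leading 2GMr/d³ term.
Δg = 2GMr/d³
   = 2 × (6.674 × 10⁻¹¹) × (6.42 × 10²³) × (6270) / (2.35 × 10⁷)³
   = 4.14 × 10⁻⁵ m/s²

4.14 × 10⁻⁵ m/s²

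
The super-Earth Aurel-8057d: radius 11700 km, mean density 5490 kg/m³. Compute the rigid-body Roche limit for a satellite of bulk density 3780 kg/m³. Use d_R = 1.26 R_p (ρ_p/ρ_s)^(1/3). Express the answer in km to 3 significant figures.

16700 km

d_R = 1.26 × 11700 km × (5490/3780)^(1/3)
    = 16700 km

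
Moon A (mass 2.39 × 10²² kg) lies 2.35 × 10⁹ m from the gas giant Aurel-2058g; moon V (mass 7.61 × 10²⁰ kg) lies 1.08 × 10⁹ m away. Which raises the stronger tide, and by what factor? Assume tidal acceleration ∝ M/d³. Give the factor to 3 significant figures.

Tidal acceleration ∝ M/d³, so compare M/d³ for each.
Moon A: (2.39 × 10²²) / (2.35 × 10⁹)³ = 1.842 × 10⁻⁶
Moon V: (7.61 × 10²⁰) / (1.08 × 10⁹)³ = 6.041 × 10⁻⁷
Ratio (larger/smaller) = 3.05

Moon A, by a factor of ≈ 3.05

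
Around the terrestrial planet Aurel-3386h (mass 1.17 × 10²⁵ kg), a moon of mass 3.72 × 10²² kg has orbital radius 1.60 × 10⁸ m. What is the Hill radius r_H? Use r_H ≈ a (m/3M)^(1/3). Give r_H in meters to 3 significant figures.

1.63 × 10⁷ m

r_H ≈ a (m/3M)^(1/3)
    = (1.60 × 10⁸) × (3.72 × 10²² / (3 × 1.17 × 10²⁵))^(1/3)
    = 1.63 × 10⁷ m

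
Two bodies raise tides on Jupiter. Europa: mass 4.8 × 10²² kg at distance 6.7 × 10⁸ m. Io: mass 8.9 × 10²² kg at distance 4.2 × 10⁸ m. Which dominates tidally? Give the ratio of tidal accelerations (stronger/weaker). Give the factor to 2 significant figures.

Io, by a factor of ≈ 7.5

Tidal stretch scales as M/d³; compute that for each body.
Europa: (4.8 × 10²²) / (6.7 × 10⁸)³ = 1.596 × 10⁻⁴
Io: (8.9 × 10²²) / (4.2 × 10⁸)³ = 1.201 × 10⁻³
Ratio (larger/smaller) = 7.5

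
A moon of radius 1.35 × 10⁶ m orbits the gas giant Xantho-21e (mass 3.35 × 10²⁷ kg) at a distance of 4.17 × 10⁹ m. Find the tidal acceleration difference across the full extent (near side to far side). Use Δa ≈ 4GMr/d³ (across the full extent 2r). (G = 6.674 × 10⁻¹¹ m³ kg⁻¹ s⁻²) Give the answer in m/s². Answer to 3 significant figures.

1.67 × 10⁻⁵ m/s²

Differencing GM/(d−r)² and GM/(d+r)² to first order in r/d gives 4GMr/d³.
a_tidal = 4GMr/d³
        = 4 × (6.674 × 10⁻¹¹) × (3.35 × 10²⁷) × (1.35 × 10⁶) / (4.17 × 10⁹)³
        = 1.67 × 10⁻⁵ m/s²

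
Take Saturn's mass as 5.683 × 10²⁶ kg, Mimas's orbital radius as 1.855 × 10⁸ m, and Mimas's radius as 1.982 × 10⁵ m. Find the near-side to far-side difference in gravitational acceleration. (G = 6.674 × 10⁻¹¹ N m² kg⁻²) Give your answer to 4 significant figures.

Δa = 4GMr/d³
   = 4 × (6.674 × 10⁻¹¹) × (5.683 × 10²⁶) × (1.982 × 10⁵) / (1.855 × 10⁸)³
   = 4.711 × 10⁻³ m/s²

4.711 × 10⁻³ m/s²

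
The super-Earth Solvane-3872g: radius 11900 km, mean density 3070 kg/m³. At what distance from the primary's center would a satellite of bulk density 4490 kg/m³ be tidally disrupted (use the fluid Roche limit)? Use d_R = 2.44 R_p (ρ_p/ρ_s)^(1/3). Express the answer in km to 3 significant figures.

25600 km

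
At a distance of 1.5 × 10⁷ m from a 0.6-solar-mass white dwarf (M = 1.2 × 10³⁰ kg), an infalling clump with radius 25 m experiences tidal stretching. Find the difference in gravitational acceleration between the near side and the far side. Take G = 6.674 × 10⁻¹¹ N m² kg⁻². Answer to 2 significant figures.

Δg = 4GMr/d³
   = 4 × (6.674 × 10⁻¹¹) × (1.2 × 10³⁰) × (25) / (1.5 × 10⁷)³
   = 2.4 m/s²

2.4 m/s²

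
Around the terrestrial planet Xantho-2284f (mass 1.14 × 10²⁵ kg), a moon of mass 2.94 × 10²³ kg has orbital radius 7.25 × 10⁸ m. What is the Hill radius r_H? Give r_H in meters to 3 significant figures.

1.49 × 10⁸ m

r_H ≈ a (m/3M)^(1/3)
    = (7.25 × 10⁸) × (2.94 × 10²³ / (3 × 1.14 × 10²⁵))^(1/3)
    = 1.49 × 10⁸ m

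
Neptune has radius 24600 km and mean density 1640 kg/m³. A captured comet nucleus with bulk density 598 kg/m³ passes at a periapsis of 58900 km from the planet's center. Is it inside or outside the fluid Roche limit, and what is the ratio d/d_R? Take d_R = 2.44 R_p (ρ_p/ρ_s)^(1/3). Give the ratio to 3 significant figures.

d_R = 2.44 × (24600 km) × (1640/598)^(1/3) = 84020 km
d/d_R = (58900) / (84020) = 0.701
Since d/d_R < 1, the body is inside the Roche limit.

inside; d/d_R ≈ 0.701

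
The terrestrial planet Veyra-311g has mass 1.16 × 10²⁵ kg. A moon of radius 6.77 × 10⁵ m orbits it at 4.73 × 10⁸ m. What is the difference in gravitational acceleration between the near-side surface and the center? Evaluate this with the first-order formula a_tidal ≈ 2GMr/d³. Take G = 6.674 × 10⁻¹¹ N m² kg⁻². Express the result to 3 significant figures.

a_tidal = 2GMr/d³
        = 2 × (6.674 × 10⁻¹¹) × (1.16 × 10²⁵) × (6.77 × 10⁵) / (4.73 × 10⁸)³
        = 9.91 × 10⁻⁶ m/s²

9.91 × 10⁻⁶ m/s²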